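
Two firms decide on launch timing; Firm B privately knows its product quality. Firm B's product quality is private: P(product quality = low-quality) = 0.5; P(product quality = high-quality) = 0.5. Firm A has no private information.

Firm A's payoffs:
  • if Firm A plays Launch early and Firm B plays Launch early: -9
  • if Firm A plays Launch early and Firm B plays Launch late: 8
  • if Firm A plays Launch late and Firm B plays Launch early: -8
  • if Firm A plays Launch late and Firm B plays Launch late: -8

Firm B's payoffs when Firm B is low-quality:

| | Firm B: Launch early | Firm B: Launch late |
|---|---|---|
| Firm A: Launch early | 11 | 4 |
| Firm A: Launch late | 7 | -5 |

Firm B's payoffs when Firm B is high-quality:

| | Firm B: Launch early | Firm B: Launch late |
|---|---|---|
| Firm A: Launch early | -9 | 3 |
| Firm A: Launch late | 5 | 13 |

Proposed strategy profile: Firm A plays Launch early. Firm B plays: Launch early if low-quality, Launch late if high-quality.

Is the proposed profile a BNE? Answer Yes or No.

Firm A plays Launch early: E[Launch early] = 0.5·(-9) + 0.5·(8) = -0.5; E[Launch late] = -8. Best-responding. ✓
Firm B (product quality low-quality), facing Launch early: Launch early gives 11, Launch late gives 4. Proposed Launch early is best. ✓
Firm B (product quality high-quality), facing Launch early: Launch early gives -9, Launch late gives 3. Proposed Launch late is best. ✓

Yes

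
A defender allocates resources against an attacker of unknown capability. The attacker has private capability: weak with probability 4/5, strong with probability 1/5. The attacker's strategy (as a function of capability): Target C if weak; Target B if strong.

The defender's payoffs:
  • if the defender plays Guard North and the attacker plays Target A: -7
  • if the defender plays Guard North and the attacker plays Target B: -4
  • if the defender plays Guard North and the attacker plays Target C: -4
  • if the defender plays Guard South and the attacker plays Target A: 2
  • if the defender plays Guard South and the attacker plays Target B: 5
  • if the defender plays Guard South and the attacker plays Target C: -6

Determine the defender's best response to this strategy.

Guard South

Compute the defender's expected payoff for each action, taking the expectation over the attacker's type.
E[Guard North] = 4/5·(-4) + 1/5·(-4) = -4
E[Guard South] = 4/5·(-6) + 1/5·(5) = -19/5
Best response: Guard South (-19/5 is the largest).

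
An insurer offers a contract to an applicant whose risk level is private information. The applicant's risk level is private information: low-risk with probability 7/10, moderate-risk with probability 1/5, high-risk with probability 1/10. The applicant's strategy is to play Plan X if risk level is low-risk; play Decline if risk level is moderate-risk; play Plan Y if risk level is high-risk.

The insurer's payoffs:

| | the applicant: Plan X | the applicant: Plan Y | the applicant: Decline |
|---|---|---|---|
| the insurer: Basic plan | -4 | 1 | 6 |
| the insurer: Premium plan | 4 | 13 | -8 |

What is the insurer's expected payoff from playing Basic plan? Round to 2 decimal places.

E[Basic plan] = 7/10·(-4) + 1/5·6 + 1/10·1 = (-14/5) + 6/5 + 1/10 = -3/2

-1.50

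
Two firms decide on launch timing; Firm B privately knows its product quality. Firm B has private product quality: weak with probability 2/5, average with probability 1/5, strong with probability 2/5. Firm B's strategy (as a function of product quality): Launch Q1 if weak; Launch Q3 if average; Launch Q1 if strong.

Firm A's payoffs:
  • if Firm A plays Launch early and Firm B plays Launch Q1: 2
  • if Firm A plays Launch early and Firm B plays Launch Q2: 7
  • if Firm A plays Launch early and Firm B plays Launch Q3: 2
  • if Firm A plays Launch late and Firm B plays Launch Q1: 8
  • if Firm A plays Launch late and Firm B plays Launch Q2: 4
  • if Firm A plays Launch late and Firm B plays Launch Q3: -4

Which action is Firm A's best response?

Compute Firm A's expected payoff for each action, taking the expectation over Firm B's type.
E[Launch early] = 2/5·(2) + 1/5·(2) + 2/5·(2) = 2
E[Launch late] = 2/5·(8) + 1/5·(-4) + 2/5·(8) = 28/5
Best response: Launch late (28/5 is the largest).

Launch late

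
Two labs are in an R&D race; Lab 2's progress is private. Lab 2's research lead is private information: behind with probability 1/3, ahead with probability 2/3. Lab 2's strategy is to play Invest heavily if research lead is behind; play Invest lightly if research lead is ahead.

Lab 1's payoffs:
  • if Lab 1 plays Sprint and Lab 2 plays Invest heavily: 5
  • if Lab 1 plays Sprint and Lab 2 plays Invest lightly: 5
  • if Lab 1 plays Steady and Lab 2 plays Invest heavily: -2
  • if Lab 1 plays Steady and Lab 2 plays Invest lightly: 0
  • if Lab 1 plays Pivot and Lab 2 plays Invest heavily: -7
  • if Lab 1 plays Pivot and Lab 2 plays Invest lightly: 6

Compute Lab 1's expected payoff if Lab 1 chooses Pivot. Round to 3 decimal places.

1.667

E[Pivot] = 1/3·(-7) + 2/3·6 = (-7/3) + 4 = 5/3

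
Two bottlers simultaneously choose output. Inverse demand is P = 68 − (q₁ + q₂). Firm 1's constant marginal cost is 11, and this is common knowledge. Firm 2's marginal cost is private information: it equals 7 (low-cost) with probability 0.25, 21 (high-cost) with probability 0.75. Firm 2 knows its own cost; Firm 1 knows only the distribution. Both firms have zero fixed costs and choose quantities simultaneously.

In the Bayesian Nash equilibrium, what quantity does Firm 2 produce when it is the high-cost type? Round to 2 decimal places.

Type-c best response for Firm 2: q₂(c) = (68 − c)/2 − q₁/2.
Firm 1 maximizes expected profit; its first-order condition is 68 − 2q₁ − E[q₂] − 11 = 0.
Substituting E[q₂] and solving: E[c₂] = 17.5, so q₁ = (68 − 2·11 + 17.5)/3 = 21.1667.
q₂(high-cost) = (68 − 21 − 21.1667)/2 = 12.9167.

12.92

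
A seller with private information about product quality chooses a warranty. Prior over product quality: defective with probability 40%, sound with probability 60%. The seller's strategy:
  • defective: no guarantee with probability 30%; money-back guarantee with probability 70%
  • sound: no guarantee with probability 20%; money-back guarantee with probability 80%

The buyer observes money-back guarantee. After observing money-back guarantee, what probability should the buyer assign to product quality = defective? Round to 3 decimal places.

Apply Bayes' rule using the sender's strategy as the likelihood.
P(money-back guarantee) = 0.4·0.7 + 0.6·0.8 = 0.76
P(defective | money-back guarantee) = (0.4·0.7) / 0.76 = 0.28 / 0.76 = 0.368421

0.368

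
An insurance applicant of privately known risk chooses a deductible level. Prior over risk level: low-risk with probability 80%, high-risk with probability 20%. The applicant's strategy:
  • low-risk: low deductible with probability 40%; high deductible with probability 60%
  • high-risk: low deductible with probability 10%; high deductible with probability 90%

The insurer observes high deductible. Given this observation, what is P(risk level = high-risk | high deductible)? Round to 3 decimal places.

Apply Bayes' rule using the sender's strategy as the likelihood.
P(high deductible) = 0.8·0.6 + 0.2·0.9 = 0.66
P(high-risk | high deductible) = (0.2·0.9) / 0.66 = 0.18 / 0.66 = 0.272727

0.273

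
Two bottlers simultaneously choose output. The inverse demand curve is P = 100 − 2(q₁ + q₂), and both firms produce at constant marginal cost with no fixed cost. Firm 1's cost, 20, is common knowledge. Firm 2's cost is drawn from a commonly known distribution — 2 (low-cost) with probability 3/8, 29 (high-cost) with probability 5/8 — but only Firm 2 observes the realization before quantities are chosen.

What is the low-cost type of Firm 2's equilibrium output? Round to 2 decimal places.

17.93

Type-c best response for Firm 2: q₂(c) = (100 − c)/4 − q₁/2.
Firm 1 maximizes expected profit; its first-order condition is 100 − 4q₁ − 2E[q₂] − 20 = 0.
Substituting E[q₂] and solving: E[c₂] = 18.875, so q₁ = (100 − 2·20 + 18.875)/6 = 13.1458.
q₂(low-cost) = (100 − 2 − 2·13.1458)/4 = 17.9271.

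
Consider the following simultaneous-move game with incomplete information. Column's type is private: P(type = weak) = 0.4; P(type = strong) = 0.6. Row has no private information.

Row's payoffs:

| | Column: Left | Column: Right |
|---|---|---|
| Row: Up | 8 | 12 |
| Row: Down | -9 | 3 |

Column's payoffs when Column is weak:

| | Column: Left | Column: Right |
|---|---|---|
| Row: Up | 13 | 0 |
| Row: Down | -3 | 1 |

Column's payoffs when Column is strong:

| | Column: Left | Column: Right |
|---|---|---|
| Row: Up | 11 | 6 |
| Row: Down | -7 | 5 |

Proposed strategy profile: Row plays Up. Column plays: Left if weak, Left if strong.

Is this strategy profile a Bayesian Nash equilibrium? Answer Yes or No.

Yes

A profile is a BNE iff every type of every player is best-responding given beliefs about the other side.
Row plays Up: E[Up] = 0.4·(8) + 0.6·(8) = 8; E[Down] = -9. Best-responding. ✓
Column (type weak), facing Up: Left gives 13, Right gives 0. Proposed Left is best. ✓
Column (type strong), facing Up: Left gives 11, Right gives 6. Proposed Left is best. ✓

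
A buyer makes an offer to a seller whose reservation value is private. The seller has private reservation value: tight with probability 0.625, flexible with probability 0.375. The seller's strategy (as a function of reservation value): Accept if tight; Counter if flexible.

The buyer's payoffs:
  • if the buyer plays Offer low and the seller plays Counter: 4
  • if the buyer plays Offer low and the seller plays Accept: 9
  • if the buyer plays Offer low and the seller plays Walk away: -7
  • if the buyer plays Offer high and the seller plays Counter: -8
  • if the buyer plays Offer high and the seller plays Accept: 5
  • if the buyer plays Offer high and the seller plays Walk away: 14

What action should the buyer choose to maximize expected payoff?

Offer low

E[Offer low] = 0.625·(9) + 0.375·(4) = 7.125
E[Offer high] = 0.625·(5) + 0.375·(-8) = 0.125
Best response: Offer low (7.125 is the largest).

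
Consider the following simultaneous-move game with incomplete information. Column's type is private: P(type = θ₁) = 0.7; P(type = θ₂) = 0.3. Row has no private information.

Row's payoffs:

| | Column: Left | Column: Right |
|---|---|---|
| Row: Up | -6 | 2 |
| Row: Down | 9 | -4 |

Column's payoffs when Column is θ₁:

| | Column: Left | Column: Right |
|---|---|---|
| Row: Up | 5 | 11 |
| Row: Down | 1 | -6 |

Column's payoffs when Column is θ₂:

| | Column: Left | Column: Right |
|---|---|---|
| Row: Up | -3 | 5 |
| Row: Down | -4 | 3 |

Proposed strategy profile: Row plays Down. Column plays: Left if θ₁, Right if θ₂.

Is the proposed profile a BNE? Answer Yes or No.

A profile is a BNE iff every type of every player is best-responding given beliefs about the other side.
Row plays Down: E[Down] = 0.7·(9) + 0.3·(-4) = 5.1; E[Up] = -3.6. Best-responding. ✓
Column (type θ₁), facing Down: Left gives 1, Right gives -6. Proposed Left is best. ✓
Column (type θ₂), facing Down: Left gives -4, Right gives 3. Proposed Right is best. ✓

Yes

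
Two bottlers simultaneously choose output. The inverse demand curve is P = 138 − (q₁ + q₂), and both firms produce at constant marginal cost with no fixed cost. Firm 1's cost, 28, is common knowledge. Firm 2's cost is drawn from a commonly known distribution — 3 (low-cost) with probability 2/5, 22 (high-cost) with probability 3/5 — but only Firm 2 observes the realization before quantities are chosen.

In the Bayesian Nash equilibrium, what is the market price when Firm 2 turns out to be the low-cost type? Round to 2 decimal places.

Type-c best response for Firm 2: q₂(c) = (138 − c)/2 − q₁/2.
Firm 1 maximizes expected profit; its first-order condition is 138 − 2q₁ − E[q₂] − 28 = 0.
Substituting E[q₂] and solving: E[c₂] = 14.4, so q₁ = (138 − 2·28 + 14.4)/3 = 32.1333.
q₂(low-cost) = 51.4333, so P = 138 − (32.1333 + 51.4333) = 54.4333.

54.43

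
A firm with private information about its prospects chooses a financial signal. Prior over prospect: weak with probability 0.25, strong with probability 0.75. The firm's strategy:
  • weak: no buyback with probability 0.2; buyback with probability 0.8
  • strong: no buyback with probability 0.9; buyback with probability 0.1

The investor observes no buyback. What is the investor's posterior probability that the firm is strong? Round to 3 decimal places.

0.931

P(no buyback) = 0.25·0.2 + 0.75·0.9 = 0.725
P(strong | no buyback) = (0.75·0.9) / 0.725 = 0.675 / 0.725 = 0.931034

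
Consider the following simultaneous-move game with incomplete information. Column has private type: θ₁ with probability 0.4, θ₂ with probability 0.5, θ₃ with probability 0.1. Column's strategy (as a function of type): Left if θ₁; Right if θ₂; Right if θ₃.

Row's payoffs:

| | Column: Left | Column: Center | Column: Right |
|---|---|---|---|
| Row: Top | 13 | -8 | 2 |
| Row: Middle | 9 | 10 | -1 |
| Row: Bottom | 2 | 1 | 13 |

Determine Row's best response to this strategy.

Compute Row's expected payoff for each action, taking the expectation over Column's type.
E[Top] = 0.4·(13) + 0.5·(2) + 0.1·(2) = 6.4
E[Middle] = 0.4·(9) + 0.5·(-1) + 0.1·(-1) = 3
E[Bottom] = 0.4·(2) + 0.5·(13) + 0.1·(13) = 8.6
Best response: Bottom (8.6 is the largest).

Bottom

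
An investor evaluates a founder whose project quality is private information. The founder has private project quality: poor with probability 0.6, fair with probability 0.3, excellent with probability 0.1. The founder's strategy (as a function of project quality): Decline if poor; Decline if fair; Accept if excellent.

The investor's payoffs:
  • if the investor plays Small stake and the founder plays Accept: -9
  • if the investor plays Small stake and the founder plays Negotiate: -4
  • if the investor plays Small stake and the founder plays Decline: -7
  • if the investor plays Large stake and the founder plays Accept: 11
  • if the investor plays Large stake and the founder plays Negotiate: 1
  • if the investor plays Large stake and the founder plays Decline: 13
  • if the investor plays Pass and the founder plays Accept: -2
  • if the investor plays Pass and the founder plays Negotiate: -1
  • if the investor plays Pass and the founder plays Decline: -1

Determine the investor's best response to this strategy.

E[Small stake] = 0.6·(-7) + 0.3·(-7) + 0.1·(-9) = -7.2
E[Large stake] = 0.6·(13) + 0.3·(13) + 0.1·(11) = 12.8
E[Pass] = 0.6·(-1) + 0.3·(-1) + 0.1·(-2) = -1.1
Best response: Large stake (12.8 is the largest).

Large stake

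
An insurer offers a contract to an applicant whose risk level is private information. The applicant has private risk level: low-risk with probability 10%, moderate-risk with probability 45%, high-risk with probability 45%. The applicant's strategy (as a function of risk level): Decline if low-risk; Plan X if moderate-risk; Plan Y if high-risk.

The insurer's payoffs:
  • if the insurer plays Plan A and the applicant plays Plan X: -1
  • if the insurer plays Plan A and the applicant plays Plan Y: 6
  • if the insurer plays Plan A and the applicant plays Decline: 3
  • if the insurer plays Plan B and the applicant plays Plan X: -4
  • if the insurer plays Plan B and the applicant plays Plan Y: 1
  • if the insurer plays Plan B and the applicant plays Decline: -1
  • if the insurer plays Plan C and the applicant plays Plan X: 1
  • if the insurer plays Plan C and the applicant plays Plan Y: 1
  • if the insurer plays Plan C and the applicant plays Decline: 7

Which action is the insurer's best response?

Plan A

Compute the insurer's expected payoff for each action, taking the expectation over the applicant's type.
E[Plan A] = 0.1·(3) + 0.45·(-1) + 0.45·(6) = 2.55
E[Plan B] = 0.1·(-1) + 0.45·(-4) + 0.45·(1) = -1.45
E[Plan C] = 0.1·(7) + 0.45·(1) + 0.45·(1) = 1.6
Best response: Plan A (2.55 is the largest).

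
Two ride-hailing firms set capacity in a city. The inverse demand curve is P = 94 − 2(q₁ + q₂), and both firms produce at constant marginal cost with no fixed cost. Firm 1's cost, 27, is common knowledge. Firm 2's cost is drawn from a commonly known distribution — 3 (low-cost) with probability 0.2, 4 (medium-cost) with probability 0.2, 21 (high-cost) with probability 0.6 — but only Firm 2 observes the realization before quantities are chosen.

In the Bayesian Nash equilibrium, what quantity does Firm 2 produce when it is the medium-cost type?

Type-c best response for Firm 2: q₂(c) = (94 − c)/4 − q₁/2.
Firm 1 maximizes expected profit; its first-order condition is 94 − 4q₁ − 2E[q₂] − 27 = 0.
Substituting E[q₂] and solving: E[c₂] = 14, so q₁ = (94 − 2·27 + 14)/6 = 9.
q₂(medium-cost) = (94 − 4 − 2·9)/4 = 18.

18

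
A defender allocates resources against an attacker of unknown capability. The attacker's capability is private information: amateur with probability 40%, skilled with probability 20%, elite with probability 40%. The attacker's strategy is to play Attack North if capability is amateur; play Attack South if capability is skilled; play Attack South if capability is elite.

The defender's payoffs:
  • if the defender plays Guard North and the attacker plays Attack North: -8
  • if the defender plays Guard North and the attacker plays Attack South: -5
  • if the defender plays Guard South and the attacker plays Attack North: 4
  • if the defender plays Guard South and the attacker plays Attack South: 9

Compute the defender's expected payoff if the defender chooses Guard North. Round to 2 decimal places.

-6.20

E[Guard North] = 0.4·(-8) + 0.2·(-5) + 0.4·(-5) = (-3.2) + (-1) + (-2) = -6.2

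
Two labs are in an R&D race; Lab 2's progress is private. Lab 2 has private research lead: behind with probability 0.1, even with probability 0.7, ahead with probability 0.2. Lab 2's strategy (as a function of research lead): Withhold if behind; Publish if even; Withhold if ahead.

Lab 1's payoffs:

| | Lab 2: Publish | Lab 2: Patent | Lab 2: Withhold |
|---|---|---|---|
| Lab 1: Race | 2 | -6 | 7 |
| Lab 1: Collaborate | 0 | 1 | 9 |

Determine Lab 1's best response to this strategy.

E[Race] = 0.1·(7) + 0.7·(2) + 0.2·(7) = 3.5
E[Collaborate] = 0.1·(9) + 0.7·(0) + 0.2·(9) = 2.7
Best response: Race (3.5 is the largest).

Race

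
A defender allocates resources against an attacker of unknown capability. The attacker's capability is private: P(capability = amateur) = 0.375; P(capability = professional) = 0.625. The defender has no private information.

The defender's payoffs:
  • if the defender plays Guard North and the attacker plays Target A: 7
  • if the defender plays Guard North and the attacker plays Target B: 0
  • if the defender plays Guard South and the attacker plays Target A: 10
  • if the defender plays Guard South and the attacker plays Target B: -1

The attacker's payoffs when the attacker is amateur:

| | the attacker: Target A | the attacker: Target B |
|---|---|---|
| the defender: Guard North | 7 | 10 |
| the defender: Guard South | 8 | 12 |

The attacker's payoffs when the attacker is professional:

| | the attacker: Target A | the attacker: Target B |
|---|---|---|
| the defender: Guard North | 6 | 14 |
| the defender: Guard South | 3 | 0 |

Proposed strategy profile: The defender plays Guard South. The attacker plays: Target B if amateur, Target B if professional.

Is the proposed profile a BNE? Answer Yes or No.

No

The defender plays Guard South: E[Guard South] = 0.375·(-1) + 0.625·(-1) = -1; E[Guard North] = 0. Not best-responding. ✗
The attacker (capability amateur), facing Guard South: Target A gives 8, Target B gives 12. Proposed Target B is best. ✓
The attacker (capability professional), facing Guard South: Target A gives 3, Target B gives 0. Proposed Target B is not best — profitable deviation exists. ✗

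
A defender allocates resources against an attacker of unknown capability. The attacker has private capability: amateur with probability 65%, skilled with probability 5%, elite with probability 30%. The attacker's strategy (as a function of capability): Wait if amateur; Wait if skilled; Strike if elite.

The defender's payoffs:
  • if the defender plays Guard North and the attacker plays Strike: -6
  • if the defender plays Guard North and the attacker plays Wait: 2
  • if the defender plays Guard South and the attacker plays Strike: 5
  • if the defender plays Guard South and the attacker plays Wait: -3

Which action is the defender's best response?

Guard North

E[Guard North] = 0.65·(2) + 0.05·(2) + 0.3·(-6) = -0.4
E[Guard South] = 0.65·(-3) + 0.05·(-3) + 0.3·(5) = -0.6
Best response: Guard North (-0.4 is the largest).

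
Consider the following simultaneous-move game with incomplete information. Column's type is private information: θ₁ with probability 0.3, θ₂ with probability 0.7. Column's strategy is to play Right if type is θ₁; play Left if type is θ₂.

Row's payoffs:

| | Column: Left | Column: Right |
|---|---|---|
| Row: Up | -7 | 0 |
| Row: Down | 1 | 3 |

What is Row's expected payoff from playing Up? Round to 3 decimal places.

-4.900

E[Up] = 0.3·0 + 0.7·(-7) = 0 + (-4.9) = -4.9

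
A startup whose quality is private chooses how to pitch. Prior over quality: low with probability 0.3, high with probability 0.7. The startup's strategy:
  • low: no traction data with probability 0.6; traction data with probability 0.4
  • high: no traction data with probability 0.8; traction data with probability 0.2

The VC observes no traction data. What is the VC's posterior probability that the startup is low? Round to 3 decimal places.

P(no traction data) = 0.3·0.6 + 0.7·0.8 = 0.74
P(low | no traction data) = (0.3·0.6) / 0.74 = 0.18 / 0.74 = 0.243243

0.243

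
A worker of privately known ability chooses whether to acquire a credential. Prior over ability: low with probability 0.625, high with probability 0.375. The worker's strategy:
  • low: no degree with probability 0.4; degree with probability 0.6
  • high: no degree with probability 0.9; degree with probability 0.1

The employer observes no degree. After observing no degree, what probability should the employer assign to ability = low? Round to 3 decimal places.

0.426

P(no degree) = 0.625·0.4 + 0.375·0.9 = 0.5875
P(low | no degree) = (0.625·0.4) / 0.5875 = 0.25 / 0.5875 = 0.425532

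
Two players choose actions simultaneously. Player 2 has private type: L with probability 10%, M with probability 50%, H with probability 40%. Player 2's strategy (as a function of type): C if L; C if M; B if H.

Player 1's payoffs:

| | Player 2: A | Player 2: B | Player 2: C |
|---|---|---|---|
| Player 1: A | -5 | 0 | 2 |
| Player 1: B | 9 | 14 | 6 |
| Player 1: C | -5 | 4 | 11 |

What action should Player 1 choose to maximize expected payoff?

E[A] = 0.1·(2) + 0.5·(2) + 0.4·(0) = 1.2
E[B] = 0.1·(6) + 0.5·(6) + 0.4·(14) = 9.2
E[C] = 0.1·(11) + 0.5·(11) + 0.4·(4) = 8.2
Best response: B (9.2 is the largest).

B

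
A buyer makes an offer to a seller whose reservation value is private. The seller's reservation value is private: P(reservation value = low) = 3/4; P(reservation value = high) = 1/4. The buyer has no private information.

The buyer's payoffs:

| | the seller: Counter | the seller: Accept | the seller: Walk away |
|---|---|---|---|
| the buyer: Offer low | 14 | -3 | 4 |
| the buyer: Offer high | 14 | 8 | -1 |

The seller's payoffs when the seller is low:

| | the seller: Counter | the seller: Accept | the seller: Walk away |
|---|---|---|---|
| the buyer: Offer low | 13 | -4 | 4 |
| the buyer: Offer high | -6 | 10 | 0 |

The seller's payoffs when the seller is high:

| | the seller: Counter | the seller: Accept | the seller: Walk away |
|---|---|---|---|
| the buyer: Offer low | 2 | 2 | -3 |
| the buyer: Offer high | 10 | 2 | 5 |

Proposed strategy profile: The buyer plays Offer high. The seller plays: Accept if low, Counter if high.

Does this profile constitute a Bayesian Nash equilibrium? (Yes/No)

Yes

The buyer plays Offer high: E[Offer high] = 3/4·(8) + 1/4·(14) = 19/2; E[Offer low] = 5/4. Best-responding. ✓
The seller (reservation value low), facing Offer high: Counter gives -6, Accept gives 10, Walk away gives 0. Proposed Accept is best. ✓
The seller (reservation value high), facing Offer high: Counter gives 10, Accept gives 2, Walk away gives 5. Proposed Counter is best. ✓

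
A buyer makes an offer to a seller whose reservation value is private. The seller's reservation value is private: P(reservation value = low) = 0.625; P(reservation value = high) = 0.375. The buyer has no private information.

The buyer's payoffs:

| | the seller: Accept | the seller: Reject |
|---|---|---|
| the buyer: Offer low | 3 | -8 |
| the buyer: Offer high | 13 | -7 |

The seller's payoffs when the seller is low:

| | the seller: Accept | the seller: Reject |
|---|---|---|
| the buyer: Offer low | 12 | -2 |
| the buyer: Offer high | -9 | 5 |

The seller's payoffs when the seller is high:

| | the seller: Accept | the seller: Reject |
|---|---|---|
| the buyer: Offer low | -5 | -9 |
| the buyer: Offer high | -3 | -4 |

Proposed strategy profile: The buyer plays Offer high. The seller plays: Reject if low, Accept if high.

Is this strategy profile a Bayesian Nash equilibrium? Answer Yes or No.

Yes

The buyer plays Offer high: E[Offer high] = 0.625·(-7) + 0.375·(13) = 0.5; E[Offer low] = -3.875. Best-responding. ✓
The seller (reservation value low), facing Offer high: Accept gives -9, Reject gives 5. Proposed Reject is best. ✓
The seller (reservation value high), facing Offer high: Accept gives -3, Reject gives -4. Proposed Accept is best. ✓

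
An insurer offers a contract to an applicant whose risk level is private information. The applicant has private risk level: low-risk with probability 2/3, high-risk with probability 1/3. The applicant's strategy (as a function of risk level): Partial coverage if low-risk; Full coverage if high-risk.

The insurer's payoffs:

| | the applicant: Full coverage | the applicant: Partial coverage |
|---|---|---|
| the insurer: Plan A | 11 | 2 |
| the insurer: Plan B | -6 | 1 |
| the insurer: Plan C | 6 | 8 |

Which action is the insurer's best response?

E[Plan A] = 2/3·(2) + 1/3·(11) = 5
E[Plan B] = 2/3·(1) + 1/3·(-6) = -4/3
E[Plan C] = 2/3·(8) + 1/3·(6) = 22/3
Best response: Plan C (22/3 is the largest).

Plan C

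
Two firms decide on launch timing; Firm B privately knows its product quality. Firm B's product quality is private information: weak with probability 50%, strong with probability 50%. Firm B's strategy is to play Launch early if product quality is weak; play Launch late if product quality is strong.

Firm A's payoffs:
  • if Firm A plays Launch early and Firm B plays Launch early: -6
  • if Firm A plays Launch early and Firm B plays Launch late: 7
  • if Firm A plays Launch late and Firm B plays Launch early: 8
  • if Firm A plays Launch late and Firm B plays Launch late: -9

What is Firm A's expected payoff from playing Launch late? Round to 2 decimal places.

-0.50

E[Launch late] = 0.5·8 + 0.5·(-9) = 4 + (-4.5) = -0.5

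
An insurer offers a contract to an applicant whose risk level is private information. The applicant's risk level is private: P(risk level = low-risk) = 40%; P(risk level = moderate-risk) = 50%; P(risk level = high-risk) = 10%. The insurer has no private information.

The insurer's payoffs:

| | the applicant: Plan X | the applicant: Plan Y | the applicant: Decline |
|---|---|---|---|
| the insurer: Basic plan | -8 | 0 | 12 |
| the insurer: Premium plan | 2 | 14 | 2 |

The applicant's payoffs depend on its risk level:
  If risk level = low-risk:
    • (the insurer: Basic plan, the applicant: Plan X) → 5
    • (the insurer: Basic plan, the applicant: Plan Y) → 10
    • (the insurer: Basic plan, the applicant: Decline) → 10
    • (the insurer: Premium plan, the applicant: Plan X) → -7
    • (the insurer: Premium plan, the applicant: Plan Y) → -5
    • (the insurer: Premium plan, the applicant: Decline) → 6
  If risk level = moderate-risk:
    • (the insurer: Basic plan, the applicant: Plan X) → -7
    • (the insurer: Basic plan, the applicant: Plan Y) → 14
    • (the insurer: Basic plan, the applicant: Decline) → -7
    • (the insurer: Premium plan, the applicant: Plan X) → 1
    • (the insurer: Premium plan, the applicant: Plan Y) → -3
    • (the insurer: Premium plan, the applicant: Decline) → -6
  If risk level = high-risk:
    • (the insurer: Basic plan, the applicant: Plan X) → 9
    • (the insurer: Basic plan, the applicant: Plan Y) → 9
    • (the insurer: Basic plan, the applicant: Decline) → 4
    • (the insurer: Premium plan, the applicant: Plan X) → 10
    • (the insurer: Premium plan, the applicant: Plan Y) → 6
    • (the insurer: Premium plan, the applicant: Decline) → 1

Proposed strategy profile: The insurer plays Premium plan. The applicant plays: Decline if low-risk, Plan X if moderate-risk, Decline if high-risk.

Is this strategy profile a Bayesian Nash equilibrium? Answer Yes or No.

No

The insurer plays Premium plan: E[Premium plan] = 0.4·(2) + 0.5·(2) + 0.1·(2) = 2; E[Basic plan] = 2. Best-responding. ✓
The applicant (risk level low-risk), facing Premium plan: Plan X gives -7, Plan Y gives -5, Decline gives 6. Proposed Decline is best. ✓
The applicant (risk level moderate-risk), facing Premium plan: Plan X gives 1, Plan Y gives -3, Decline gives -6. Proposed Plan X is best. ✓
The applicant (risk level high-risk), facing Premium plan: Plan X gives 10, Plan Y gives 6, Decline gives 1. Proposed Decline is not best — profitable deviation exists. ✗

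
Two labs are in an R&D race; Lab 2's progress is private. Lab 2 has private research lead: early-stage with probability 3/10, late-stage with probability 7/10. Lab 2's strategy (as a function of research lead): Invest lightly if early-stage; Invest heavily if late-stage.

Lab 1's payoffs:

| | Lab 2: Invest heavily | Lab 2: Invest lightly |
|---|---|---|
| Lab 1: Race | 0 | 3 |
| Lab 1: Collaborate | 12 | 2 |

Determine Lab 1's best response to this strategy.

E[Race] = 3/10·(3) + 7/10·(0) = 9/10
E[Collaborate] = 3/10·(2) + 7/10·(12) = 9
Best response: Collaborate (9 is the largest).

Collaborate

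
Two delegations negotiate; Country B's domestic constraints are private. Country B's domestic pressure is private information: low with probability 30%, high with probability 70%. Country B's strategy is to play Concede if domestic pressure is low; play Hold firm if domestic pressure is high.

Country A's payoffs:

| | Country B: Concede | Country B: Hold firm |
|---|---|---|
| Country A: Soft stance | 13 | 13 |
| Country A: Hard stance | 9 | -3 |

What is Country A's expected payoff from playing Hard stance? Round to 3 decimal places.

E[Hard stance] = 0.3·9 + 0.7·(-3) = 2.7 + (-2.1) = 0.6

0.600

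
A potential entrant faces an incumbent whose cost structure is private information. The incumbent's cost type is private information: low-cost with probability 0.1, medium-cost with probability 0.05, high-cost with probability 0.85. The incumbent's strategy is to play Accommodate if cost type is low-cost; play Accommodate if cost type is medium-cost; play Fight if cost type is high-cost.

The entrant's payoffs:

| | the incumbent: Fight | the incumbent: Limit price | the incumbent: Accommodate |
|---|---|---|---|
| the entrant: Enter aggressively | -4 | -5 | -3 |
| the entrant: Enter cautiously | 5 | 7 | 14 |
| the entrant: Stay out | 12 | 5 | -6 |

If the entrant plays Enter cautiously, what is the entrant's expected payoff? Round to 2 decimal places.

E[Enter cautiously] = 0.1·14 + 0.05·14 + 0.85·5 = 1.4 + 0.7 + 4.25 = 6.35

6.35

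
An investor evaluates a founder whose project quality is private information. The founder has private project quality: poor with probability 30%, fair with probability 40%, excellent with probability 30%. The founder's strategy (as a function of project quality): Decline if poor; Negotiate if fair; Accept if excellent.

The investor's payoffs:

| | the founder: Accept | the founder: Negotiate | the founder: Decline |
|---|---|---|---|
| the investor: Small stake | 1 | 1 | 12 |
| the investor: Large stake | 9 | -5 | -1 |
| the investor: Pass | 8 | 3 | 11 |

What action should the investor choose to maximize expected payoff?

Compute the investor's expected payoff for each action, taking the expectation over the founder's type.
E[Small stake] = 0.3·(12) + 0.4·(1) + 0.3·(1) = 4.3
E[Large stake] = 0.3·(-1) + 0.4·(-5) + 0.3·(9) = 0.4
E[Pass] = 0.3·(11) + 0.4·(3) + 0.3·(8) = 6.9
Best response: Pass (6.9 is the largest).

Pass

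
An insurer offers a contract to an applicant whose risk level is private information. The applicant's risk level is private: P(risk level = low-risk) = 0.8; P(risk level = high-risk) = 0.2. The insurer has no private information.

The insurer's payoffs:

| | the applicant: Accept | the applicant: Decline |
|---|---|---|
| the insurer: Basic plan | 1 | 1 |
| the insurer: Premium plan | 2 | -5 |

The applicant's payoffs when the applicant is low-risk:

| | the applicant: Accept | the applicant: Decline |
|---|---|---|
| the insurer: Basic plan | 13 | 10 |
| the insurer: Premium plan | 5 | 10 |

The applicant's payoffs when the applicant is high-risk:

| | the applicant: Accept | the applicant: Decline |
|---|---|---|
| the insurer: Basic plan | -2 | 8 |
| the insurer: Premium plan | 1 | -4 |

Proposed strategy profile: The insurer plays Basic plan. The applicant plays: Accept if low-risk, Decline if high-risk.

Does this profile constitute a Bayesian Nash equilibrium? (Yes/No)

A profile is a BNE iff every type of every player is best-responding given beliefs about the other side.
The insurer plays Basic plan: E[Basic plan] = 0.8·(1) + 0.2·(1) = 1; E[Premium plan] = 0.6. Best-responding. ✓
The applicant (risk level low-risk), facing Basic plan: Accept gives 13, Decline gives 10. Proposed Accept is best. ✓
The applicant (risk level high-risk), facing Basic plan: Accept gives -2, Decline gives 8. Proposed Decline is best. ✓

Yes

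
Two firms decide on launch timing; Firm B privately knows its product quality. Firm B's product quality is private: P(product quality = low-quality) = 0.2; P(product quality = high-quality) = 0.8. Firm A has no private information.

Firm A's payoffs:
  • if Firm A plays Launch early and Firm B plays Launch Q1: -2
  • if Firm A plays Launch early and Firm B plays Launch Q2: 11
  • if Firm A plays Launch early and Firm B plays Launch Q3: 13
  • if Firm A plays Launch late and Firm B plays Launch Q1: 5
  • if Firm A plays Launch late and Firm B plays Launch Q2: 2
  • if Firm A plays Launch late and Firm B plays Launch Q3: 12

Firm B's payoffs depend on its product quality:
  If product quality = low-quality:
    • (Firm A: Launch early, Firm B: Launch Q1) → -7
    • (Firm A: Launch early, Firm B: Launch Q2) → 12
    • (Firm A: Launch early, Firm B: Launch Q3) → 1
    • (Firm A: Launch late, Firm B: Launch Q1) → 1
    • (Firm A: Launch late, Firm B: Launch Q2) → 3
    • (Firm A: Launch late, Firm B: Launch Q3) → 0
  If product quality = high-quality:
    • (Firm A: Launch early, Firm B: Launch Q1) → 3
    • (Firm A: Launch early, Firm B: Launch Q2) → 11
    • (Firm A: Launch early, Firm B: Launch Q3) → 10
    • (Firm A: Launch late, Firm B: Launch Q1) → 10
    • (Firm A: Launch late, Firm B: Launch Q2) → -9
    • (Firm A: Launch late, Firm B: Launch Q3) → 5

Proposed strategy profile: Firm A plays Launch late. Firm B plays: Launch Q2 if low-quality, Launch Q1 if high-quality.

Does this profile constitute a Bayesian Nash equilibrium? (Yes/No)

Yes

A profile is a BNE iff every type of every player is best-responding given beliefs about the other side.
Firm A plays Launch late: E[Launch late] = 0.2·(2) + 0.8·(5) = 4.4; E[Launch early] = 0.6. Best-responding. ✓
Firm B (product quality low-quality), facing Launch late: Launch Q1 gives 1, Launch Q2 gives 3, Launch Q3 gives 0. Proposed Launch Q2 is best. ✓
Firm B (product quality high-quality), facing Launch late: Launch Q1 gives 10, Launch Q2 gives -9, Launch Q3 gives 5. Proposed Launch Q1 is best. ✓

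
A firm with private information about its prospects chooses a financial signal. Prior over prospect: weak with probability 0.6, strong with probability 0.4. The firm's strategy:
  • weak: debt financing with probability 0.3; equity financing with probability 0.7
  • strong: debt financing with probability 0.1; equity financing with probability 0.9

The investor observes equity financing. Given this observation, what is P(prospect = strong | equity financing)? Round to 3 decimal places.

P(equity financing) = 0.6·0.7 + 0.4·0.9 = 0.78
P(strong | equity financing) = (0.4·0.9) / 0.78 = 0.36 / 0.78 = 0.461538

0.462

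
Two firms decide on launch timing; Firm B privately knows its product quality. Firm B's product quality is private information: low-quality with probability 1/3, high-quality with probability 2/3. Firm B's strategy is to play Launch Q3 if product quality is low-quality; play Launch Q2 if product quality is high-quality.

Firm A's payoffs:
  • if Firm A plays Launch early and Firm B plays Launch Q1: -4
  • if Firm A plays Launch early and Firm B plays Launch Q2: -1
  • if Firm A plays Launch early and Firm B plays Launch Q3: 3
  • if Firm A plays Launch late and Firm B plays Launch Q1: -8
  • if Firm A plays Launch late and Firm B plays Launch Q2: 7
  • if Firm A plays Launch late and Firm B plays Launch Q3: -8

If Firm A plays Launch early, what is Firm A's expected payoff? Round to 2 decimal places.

Take the expectation over Firm B's product quality, weighting each type's action by its prior probability.
E[Launch early] = 1/3·3 + 2/3·(-1) = 1 + (-2/3) = 1/3

0.33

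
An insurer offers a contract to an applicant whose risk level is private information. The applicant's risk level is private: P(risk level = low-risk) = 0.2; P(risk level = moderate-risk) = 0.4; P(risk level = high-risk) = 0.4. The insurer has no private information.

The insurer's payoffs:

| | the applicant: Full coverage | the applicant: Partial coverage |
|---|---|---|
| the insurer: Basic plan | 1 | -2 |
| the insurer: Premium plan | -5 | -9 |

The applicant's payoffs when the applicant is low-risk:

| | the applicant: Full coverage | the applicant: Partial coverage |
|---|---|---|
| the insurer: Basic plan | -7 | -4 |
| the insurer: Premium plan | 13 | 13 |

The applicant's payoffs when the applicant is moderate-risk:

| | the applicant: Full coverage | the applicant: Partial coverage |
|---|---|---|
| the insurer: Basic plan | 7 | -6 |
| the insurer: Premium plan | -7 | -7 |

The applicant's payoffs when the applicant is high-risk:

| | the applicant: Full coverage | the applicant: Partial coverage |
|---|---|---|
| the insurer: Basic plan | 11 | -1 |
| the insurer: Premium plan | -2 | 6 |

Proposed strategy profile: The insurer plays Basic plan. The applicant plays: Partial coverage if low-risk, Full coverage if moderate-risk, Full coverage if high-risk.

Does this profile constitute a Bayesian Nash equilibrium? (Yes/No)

Yes

The insurer plays Basic plan: E[Basic plan] = 0.2·(-2) + 0.4·(1) + 0.4·(1) = 0.4; E[Premium plan] = -5.8. Best-responding. ✓
The applicant (risk level low-risk), facing Basic plan: Full coverage gives -7, Partial coverage gives -4. Proposed Partial coverage is best. ✓
The applicant (risk level moderate-risk), facing Basic plan: Full coverage gives 7, Partial coverage gives -6. Proposed Full coverage is best. ✓
The applicant (risk level high-risk), facing Basic plan: Full coverage gives 11, Partial coverage gives -1. Proposed Full coverage is best. ✓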